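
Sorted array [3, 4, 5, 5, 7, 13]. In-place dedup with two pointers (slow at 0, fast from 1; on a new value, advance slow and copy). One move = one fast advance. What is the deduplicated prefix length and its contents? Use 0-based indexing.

length 5; prefix = [3, 4, 5, 7, 13]

slow=0 fast=1: a[fast]=4≠a[slow]=3 write a[1]=4, slow++,fast++
slow=1 fast=2: a[fast]=5≠a[slow]=4 write a[2]=5, slow++,fast++
slow=2 fast=3: a[fast]=5=a[slow] dup, fast++
slow=2 fast=4: a[fast]=7≠a[slow]=5 write a[3]=7, slow++,fast++
slow=3 fast=5: a[fast]=13≠a[slow]=7 write a[4]=13, slow++,fast++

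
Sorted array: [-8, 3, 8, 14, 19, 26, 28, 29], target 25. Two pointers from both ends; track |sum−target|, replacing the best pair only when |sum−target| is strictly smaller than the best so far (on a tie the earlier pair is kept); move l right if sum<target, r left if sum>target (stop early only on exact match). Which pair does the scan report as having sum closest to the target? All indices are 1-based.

pair (8, 19) with sum 27 (|Δ|=2)

[1,8] -8+29=21 d=4 * → l++
[2,8] 3+29=32 d=7 → r--
[2,7] 3+28=31 d=6 → r--
[2,6] 3+26=29 d=4 → r--
[2,5] 3+19=22 d=3 * → l++
[3,5] 8+19=27 d=2 * → r--
[3,4] 8+14=22 d=3 → l++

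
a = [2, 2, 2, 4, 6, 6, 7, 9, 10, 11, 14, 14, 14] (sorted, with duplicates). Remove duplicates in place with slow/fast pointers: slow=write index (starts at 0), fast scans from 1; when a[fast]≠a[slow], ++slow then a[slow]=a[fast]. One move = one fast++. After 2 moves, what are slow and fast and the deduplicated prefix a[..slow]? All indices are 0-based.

slow=0, fast=3, prefix=[2]

(s=0,f=1) a[fast]=2=a[slow] dup → fast++
(s=0,f=2) a[fast]=2=a[slow] dup → fast++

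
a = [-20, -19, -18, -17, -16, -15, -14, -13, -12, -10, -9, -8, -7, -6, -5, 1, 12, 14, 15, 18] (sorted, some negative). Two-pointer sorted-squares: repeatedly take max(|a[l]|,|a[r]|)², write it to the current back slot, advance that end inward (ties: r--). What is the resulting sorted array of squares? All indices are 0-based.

l=0 r=19: |-20|>|18| out[19]=400, l++
l=1 r=19: |-19|>|18| out[18]=361, l++
l=2 r=19: |-18|<=|18| out[17]=324, r--
l=2 r=18: |-18|>|15| out[16]=324, l++
l=3 r=18: |-17|>|15| out[15]=289, l++
l=4 r=18: |-16|>|15| out[14]=256, l++
l=5 r=18: |-15|<=|15| out[13]=225, r--
l=5 r=17: |-15|>|14| out[12]=225, l++
l=6 r=17: |-14|<=|14| out[11]=196, r--
l=6 r=16: |-14|>|12| out[10]=196, l++
l=7 r=16: |-13|>|12| out[9]=169, l++
l=8 r=16: |-12|<=|12| out[8]=144, r--
l=8 r=15: |-12|>|1| out[7]=144, l++
l=9 r=15: |-10|>|1| out[6]=100, l++
l=10 r=15: |-9|>|1| out[5]=81, l++
l=11 r=15: |-8|>|1| out[4]=64, l++
l=12 r=15: |-7|>|1| out[3]=49, l++
l=13 r=15: |-6|>|1| out[2]=36, l++
l=14 r=15: |-5|>|1| out[1]=25, l++
l=15 r=15: |1|<=|1| out[0]=1, r--

[1, 25, 36, 49, 64, 81, 100, 144, 144, 169, 196, 196, 225, 225, 256, 289, 324, 324, 361, 400]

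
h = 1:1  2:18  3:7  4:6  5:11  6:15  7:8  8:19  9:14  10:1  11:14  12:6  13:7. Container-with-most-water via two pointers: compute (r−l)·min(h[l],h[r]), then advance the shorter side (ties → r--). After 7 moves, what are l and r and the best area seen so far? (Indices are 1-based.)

l=3, r=8, best area=126

[1,13] min(1,7)*12=12 best=12 * → l++
[2,13] min(18,7)*11=77 best=77 * → r--
[2,12] min(18,6)*10=60 best=77 → r--
[2,11] min(18,14)*9=126 best=126 * → r--
[2,10] min(18,1)*8=8 best=126 → r--
[2,9] min(18,14)*7=98 best=126 → r--
[2,8] min(18,19)*6=108 best=126 → l++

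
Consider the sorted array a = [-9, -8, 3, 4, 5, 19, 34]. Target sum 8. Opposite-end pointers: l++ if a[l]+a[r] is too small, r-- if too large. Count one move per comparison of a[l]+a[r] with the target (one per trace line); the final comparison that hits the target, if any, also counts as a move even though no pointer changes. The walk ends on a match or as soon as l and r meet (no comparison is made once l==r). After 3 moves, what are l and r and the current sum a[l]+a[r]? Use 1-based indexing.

[1,7] -9+34=25 >8 → r--
[1,6] -9+19=10 >8 → r--
[1,5] -9+5=-4 <8 → l++

l=2, r=5, sum=-3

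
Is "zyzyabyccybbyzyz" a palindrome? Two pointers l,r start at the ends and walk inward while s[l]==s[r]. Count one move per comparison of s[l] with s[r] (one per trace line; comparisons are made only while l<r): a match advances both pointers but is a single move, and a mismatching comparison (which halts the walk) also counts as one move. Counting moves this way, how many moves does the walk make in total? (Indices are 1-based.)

5 moves

[1,16] 'z'=='z' → l++,r--
[2,15] 'y'=='y' → l++,r--
[3,14] 'z'=='z' → l++,r--
[4,13] 'y'=='y' → l++,r--
[5,12] 'a'!='b' → stop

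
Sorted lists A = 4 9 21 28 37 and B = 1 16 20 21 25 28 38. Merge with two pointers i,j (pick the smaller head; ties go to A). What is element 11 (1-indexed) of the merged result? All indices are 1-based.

[i=1,j=1] A[i]=4>B[j]=1 take 1 → j++
[i=1,j=2] A[i]=4<=B[j]=16 take 4 → i++
[i=2,j=2] A[i]=9<=B[j]=16 take 9 → i++
[i=3,j=2] A[i]=21>B[j]=16 take 16 → j++
[i=3,j=3] A[i]=21>B[j]=20 take 20 → j++
[i=3,j=4] A[i]=21<=B[j]=21 take 21 → i++
[i=4,j=4] A[i]=28>B[j]=21 take 21 → j++
[i=4,j=5] A[i]=28>B[j]=25 take 25 → j++
[i=4,j=6] A[i]=28<=B[j]=28 take 28 → i++
[i=5,j=6] A[i]=37>B[j]=28 take 28 → j++
[i=5,j=7] A[i]=37<=B[j]=38 take 37 → i++
[i=6,j=7] A done, take B[j]=38 → j++

merged[11] = 37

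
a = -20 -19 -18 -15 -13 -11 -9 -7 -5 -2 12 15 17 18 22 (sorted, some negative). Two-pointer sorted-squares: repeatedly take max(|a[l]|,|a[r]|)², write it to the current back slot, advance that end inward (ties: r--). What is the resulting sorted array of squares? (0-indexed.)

[4, 25, 49, 81, 121, 144, 169, 225, 225, 289, 324, 324, 361, 400, 484]

[0,14] |-20|<=|22| out[14]=484 → r--
[0,13] |-20|>|18| out[13]=400 → l++
[1,13] |-19|>|18| out[12]=361 → l++
[2,13] |-18|<=|18| out[11]=324 → r--
[2,12] |-18|>|17| out[10]=324 → l++
[3,12] |-15|<=|17| out[9]=289 → r--
[3,11] |-15|<=|15| out[8]=225 → r--
[3,10] |-15|>|12| out[7]=225 → l++
[4,10] |-13|>|12| out[6]=169 → l++
[5,10] |-11|<=|12| out[5]=144 → r--
[5,9] |-11|>|-2| out[4]=121 → l++
[6,9] |-9|>|-2| out[3]=81 → l++
[7,9] |-7|>|-2| out[2]=49 → l++
[8,9] |-5|>|-2| out[1]=25 → l++
[9,9] |-2|<=|-2| out[0]=4 → r--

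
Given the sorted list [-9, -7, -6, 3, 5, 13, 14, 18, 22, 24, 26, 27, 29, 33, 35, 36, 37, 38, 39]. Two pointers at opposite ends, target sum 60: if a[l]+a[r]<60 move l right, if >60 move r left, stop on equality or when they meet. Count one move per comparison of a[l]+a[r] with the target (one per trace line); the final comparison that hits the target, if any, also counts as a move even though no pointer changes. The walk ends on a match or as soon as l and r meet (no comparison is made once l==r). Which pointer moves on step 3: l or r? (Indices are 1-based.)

l

l=1 r=19: -9+39=30 <60, l++
l=2 r=19: -7+39=32 <60, l++
l=3 r=19: -6+39=33 <60, l++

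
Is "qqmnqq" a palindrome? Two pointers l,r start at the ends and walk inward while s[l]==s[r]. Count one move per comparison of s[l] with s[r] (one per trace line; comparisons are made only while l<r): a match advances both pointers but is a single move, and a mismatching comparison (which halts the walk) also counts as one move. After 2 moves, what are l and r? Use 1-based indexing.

l=1 r=6: 'q'=='q', l++,r--
l=2 r=5: 'q'=='q', l++,r--

l=3, r=4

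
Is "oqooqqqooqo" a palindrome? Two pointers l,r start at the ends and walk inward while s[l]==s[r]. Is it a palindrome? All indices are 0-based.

palindrome

l=0 r=10: 'o'=='o', l++,r--
l=1 r=9: 'q'=='q', l++,r--
l=2 r=8: 'o'=='o', l++,r--
l=3 r=7: 'o'=='o', l++,r--
l=4 r=6: 'q'=='q', l++,r--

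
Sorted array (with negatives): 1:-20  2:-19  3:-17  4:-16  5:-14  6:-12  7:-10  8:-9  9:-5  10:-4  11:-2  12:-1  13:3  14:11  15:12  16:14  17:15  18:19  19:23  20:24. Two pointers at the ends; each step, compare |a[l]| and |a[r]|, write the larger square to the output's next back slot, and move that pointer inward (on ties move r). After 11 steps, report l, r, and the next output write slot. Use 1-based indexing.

[1,20] |-20|<=|24| out[20]=576 → r--
[1,19] |-20|<=|23| out[19]=529 → r--
[1,18] |-20|>|19| out[18]=400 → l++
[2,18] |-19|<=|19| out[17]=361 → r--
[2,17] |-19|>|15| out[16]=361 → l++
[3,17] |-17|>|15| out[15]=289 → l++
[4,17] |-16|>|15| out[14]=256 → l++
[5,17] |-14|<=|15| out[13]=225 → r--
[5,16] |-14|<=|14| out[12]=196 → r--
[5,15] |-14|>|12| out[11]=196 → l++
[6,15] |-12|<=|12| out[10]=144 → r--

l=6, r=14, next write slot=9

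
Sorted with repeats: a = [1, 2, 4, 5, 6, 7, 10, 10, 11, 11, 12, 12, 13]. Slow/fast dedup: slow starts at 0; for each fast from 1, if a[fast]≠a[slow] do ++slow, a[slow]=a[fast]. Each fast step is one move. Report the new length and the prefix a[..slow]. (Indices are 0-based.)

slow=0 fast=1: a[fast]=2≠a[slow]=1 write a[1]=2, slow++,fast++
slow=1 fast=2: a[fast]=4≠a[slow]=2 write a[2]=4, slow++,fast++
slow=2 fast=3: a[fast]=5≠a[slow]=4 write a[3]=5, slow++,fast++
slow=3 fast=4: a[fast]=6≠a[slow]=5 write a[4]=6, slow++,fast++
slow=4 fast=5: a[fast]=7≠a[slow]=6 write a[5]=7, slow++,fast++
slow=5 fast=6: a[fast]=10≠a[slow]=7 write a[6]=10, slow++,fast++
slow=6 fast=7: a[fast]=10=a[slow] dup, fast++
slow=6 fast=8: a[fast]=11≠a[slow]=10 write a[7]=11, slow++,fast++
slow=7 fast=9: a[fast]=11=a[slow] dup, fast++
slow=7 fast=10: a[fast]=12≠a[slow]=11 write a[8]=12, slow++,fast++
slow=8 fast=11: a[fast]=12=a[slow] dup, fast++
slow=8 fast=12: a[fast]=13≠a[slow]=12 write a[9]=13, slow++,fast++

length 10; prefix = [1, 2, 4, 5, 6, 7, 10, 11, 12, 13]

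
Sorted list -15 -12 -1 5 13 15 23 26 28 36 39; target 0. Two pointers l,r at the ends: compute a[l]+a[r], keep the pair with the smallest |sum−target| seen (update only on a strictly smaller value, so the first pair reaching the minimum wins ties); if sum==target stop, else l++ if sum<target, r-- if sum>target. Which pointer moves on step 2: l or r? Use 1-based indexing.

l=1 r=11: -15+39=24 d=24 *, r--
l=1 r=10: -15+36=21 d=21 *, r--

r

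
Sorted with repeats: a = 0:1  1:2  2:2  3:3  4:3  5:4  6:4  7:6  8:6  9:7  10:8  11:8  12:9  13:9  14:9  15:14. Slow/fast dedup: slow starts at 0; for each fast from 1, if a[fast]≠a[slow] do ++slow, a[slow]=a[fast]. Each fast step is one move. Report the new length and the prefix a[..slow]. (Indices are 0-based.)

(s=0,f=1) a[fast]=2≠a[slow]=1 write a[1]=2 → slow++,fast++
(s=1,f=2) a[fast]=2=a[slow] dup → fast++
(s=1,f=3) a[fast]=3≠a[slow]=2 write a[2]=3 → slow++,fast++
(s=2,f=4) a[fast]=3=a[slow] dup → fast++
(s=2,f=5) a[fast]=4≠a[slow]=3 write a[3]=4 → slow++,fast++
(s=3,f=6) a[fast]=4=a[slow] dup → fast++
(s=3,f=7) a[fast]=6≠a[slow]=4 write a[4]=6 → slow++,fast++
(s=4,f=8) a[fast]=6=a[slow] dup → fast++
(s=4,f=9) a[fast]=7≠a[slow]=6 write a[5]=7 → slow++,fast++
(s=5,f=10) a[fast]=8≠a[slow]=7 write a[6]=8 → slow++,fast++
(s=6,f=11) a[fast]=8=a[slow] dup → fast++
(s=6,f=12) a[fast]=9≠a[slow]=8 write a[7]=9 → slow++,fast++
(s=7,f=13) a[fast]=9=a[slow] dup → fast++
(s=7,f=14) a[fast]=9=a[slow] dup → fast++
(s=7,f=15) a[fast]=14≠a[slow]=9 write a[8]=14 → slow++,fast++

length 9; prefix = [1, 2, 3, 4, 6, 7, 8, 9, 14]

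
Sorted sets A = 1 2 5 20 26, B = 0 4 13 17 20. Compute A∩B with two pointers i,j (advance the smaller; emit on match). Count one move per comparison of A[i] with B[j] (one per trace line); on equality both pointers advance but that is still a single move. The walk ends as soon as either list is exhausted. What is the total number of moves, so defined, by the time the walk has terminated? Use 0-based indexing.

[i=0,j=0] 1>0 → j++
[i=0,j=1] 1<4 → i++
[i=1,j=1] 2<4 → i++
[i=2,j=1] 5>4 → j++
[i=2,j=2] 5<13 → i++
[i=3,j=2] 20>13 → j++
[i=3,j=3] 20>17 → j++
[i=3,j=4] 20==20 emit → i++,j++

8 moves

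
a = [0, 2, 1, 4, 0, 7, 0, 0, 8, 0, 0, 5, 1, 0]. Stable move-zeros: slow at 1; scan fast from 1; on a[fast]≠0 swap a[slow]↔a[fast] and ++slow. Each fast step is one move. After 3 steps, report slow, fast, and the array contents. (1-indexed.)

slow=1 fast=1: a[fast]=0, fast++
slow=1 fast=2: a[fast]=2≠0 swap→a[1]=2, slow++,fast++
slow=2 fast=3: a[fast]=1≠0 swap→a[2]=1, slow++,fast++

slow=3, fast=4, a=[2, 1, 0, 4, 0, 7, 0, 0, 8, 0, 0, 5, 1, 0]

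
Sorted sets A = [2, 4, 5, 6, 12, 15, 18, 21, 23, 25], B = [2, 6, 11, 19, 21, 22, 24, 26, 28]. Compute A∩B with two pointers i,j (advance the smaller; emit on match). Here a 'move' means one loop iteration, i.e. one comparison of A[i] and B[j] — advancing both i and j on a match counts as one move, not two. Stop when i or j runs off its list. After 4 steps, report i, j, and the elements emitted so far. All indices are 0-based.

i=0 j=0: 2==2 emit, i++,j++
i=1 j=1: 4<6, i++
i=2 j=1: 5<6, i++
i=3 j=1: 6==6 emit, i++,j++

i=4, j=2, emitted=[2, 6]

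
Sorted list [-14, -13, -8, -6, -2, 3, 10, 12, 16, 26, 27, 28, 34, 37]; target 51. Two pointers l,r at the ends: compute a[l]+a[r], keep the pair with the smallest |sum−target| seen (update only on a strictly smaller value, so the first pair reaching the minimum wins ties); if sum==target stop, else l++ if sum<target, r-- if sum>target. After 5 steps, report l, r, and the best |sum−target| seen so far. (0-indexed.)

l=5, r=13, best |Δ|=16

[0,13] -14+37=23 d=28 * → l++
[1,13] -13+37=24 d=27 * → l++
[2,13] -8+37=29 d=22 * → l++
[3,13] -6+37=31 d=20 * → l++
[4,13] -2+37=35 d=16 * → l++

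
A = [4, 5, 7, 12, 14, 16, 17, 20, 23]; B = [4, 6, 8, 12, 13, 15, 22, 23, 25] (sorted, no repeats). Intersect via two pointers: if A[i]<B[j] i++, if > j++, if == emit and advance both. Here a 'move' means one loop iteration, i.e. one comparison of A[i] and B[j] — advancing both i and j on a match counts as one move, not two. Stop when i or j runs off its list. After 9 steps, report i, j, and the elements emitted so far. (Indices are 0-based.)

i=5, j=6, emitted=[4, 12]

i=0 j=0: 4==4 emit, i++,j++
i=1 j=1: 5<6, i++
i=2 j=1: 7>6, j++
i=2 j=2: 7<8, i++
i=3 j=2: 12>8, j++
i=3 j=3: 12==12 emit, i++,j++
i=4 j=4: 14>13, j++
i=4 j=5: 14<15, i++
i=5 j=5: 16>15, j++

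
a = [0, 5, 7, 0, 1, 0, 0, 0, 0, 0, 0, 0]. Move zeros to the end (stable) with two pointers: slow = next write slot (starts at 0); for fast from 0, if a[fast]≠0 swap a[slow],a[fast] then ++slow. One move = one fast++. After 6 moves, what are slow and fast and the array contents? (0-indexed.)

slow=0 fast=0: a[fast]=0, fast++
slow=0 fast=1: a[fast]=5≠0 swap→a[0]=5, slow++,fast++
slow=1 fast=2: a[fast]=7≠0 swap→a[1]=7, slow++,fast++
slow=2 fast=3: a[fast]=0, fast++
slow=2 fast=4: a[fast]=1≠0 swap→a[2]=1, slow++,fast++
slow=3 fast=5: a[fast]=0, fast++

slow=3, fast=6, a=[5, 7, 1, 0, 0, 0, 0, 0, 0, 0, 0, 0]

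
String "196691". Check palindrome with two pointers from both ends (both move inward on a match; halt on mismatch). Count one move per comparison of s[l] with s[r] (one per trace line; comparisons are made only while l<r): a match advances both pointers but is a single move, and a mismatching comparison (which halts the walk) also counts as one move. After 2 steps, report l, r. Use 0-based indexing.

[0,5] '1'=='1' → l++,r--
[1,4] '9'=='9' → l++,r--

l=2, r=3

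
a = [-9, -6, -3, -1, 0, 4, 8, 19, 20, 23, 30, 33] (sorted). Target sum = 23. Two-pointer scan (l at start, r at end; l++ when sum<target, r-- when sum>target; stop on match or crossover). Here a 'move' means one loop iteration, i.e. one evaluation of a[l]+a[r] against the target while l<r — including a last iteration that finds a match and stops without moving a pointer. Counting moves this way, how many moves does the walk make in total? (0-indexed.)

7 moves

l=0 r=11: -9+33=24 >23, r--
l=0 r=10: -9+30=21 <23, l++
l=1 r=10: -6+30=24 >23, r--
l=1 r=9: -6+23=17 <23, l++
l=2 r=9: -3+23=20 <23, l++
l=3 r=9: -1+23=22 <23, l++
l=4 r=9: 0+23=23, found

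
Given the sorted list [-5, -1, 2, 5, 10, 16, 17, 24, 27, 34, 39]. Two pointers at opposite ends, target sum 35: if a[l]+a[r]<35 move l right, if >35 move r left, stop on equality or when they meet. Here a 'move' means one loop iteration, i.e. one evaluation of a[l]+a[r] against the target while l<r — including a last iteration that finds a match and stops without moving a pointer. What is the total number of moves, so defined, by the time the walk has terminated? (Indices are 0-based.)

[0,10] -5+39=34 <35 → l++
[1,10] -1+39=38 >35 → r--
[1,9] -1+34=33 <35 → l++
[2,9] 2+34=36 >35 → r--
[2,8] 2+27=29 <35 → l++
[3,8] 5+27=32 <35 → l++
[4,8] 10+27=37 >35 → r--
[4,7] 10+24=34 <35 → l++
[5,7] 16+24=40 >35 → r--
[5,6] 16+17=33 <35 → l++

10 moves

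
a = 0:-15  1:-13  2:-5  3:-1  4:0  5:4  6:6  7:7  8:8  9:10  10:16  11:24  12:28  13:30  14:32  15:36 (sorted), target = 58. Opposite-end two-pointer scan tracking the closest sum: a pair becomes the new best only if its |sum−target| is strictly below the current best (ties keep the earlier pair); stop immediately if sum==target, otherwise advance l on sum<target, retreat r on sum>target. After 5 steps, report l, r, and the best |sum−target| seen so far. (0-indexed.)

l=5, r=15, best |Δ|=22

[0,15] -15+36=21 d=37 * → l++
[1,15] -13+36=23 d=35 * → l++
[2,15] -5+36=31 d=27 * → l++
[3,15] -1+36=35 d=23 * → l++
[4,15] 0+36=36 d=22 * → l++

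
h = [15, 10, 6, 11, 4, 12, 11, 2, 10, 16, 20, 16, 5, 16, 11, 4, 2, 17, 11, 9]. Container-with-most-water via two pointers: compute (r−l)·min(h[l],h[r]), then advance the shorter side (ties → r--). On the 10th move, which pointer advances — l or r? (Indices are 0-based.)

[0,19] min(15,9)*19=171 best=171 * → r--
[0,18] min(15,11)*18=198 best=198 * → r--
[0,17] min(15,17)*17=255 best=255 * → l++
[1,17] min(10,17)*16=160 best=255 → l++
[2,17] min(6,17)*15=90 best=255 → l++
[3,17] min(11,17)*14=154 best=255 → l++
[4,17] min(4,17)*13=52 best=255 → l++
[5,17] min(12,17)*12=144 best=255 → l++
[6,17] min(11,17)*11=121 best=255 → l++
[7,17] min(2,17)*10=20 best=255 → l++

l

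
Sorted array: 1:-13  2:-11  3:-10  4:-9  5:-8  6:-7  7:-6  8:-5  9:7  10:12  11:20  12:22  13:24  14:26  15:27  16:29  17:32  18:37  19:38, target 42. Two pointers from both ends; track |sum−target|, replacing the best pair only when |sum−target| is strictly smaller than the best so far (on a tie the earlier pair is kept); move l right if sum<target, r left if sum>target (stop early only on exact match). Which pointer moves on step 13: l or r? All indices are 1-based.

l=1 r=19: -13+38=25 d=17 *, l++
l=2 r=19: -11+38=27 d=15 *, l++
l=3 r=19: -10+38=28 d=14 *, l++
l=4 r=19: -9+38=29 d=13 *, l++
l=5 r=19: -8+38=30 d=12 *, l++
l=6 r=19: -7+38=31 d=11 *, l++
l=7 r=19: -6+38=32 d=10 *, l++
l=8 r=19: -5+38=33 d=9 *, l++
l=9 r=19: 7+38=45 d=3 *, r--
l=9 r=18: 7+37=44 d=2 *, r--
l=9 r=17: 7+32=39 d=3, l++
l=10 r=17: 12+32=44 d=2, r--
l=10 r=16: 12+29=41 d=1 *, l++

l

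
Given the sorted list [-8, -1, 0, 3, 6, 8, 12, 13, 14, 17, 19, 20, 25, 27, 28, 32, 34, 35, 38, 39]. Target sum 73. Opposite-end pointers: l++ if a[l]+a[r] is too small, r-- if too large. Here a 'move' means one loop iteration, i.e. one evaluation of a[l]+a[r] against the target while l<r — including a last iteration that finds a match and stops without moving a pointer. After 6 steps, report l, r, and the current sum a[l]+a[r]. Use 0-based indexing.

l=6, r=19, sum=51

l=0 r=19: -8+39=31 <73, l++
l=1 r=19: -1+39=38 <73, l++
l=2 r=19: 0+39=39 <73, l++
l=3 r=19: 3+39=42 <73, l++
l=4 r=19: 6+39=45 <73, l++
l=5 r=19: 8+39=47 <73, l++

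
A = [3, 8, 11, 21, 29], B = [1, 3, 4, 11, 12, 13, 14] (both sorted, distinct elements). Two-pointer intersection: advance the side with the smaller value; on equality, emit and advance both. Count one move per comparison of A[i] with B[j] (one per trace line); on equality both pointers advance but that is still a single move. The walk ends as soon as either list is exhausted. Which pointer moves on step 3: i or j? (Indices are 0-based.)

j

i=0 j=0: 3>1, j++
i=0 j=1: 3==3 emit, i++,j++
i=1 j=2: 8>4, j++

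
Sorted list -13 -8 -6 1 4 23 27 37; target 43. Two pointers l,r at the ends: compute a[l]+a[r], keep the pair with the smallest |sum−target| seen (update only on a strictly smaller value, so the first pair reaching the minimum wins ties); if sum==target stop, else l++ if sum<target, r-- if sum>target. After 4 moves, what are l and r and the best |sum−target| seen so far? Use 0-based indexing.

l=4, r=7, best |Δ|=5

[0,7] -13+37=24 d=19 * → l++
[1,7] -8+37=29 d=14 * → l++
[2,7] -6+37=31 d=12 * → l++
[3,7] 1+37=38 d=5 * → l++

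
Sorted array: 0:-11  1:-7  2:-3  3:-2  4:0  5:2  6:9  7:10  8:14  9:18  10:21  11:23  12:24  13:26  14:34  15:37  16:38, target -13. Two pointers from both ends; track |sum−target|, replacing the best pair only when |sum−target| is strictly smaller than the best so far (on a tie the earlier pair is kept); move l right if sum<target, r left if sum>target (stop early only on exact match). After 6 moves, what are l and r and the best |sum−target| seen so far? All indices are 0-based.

l=0, r=10, best |Δ|=25

l=0 r=16: -11+38=27 d=40 *, r--
l=0 r=15: -11+37=26 d=39 *, r--
l=0 r=14: -11+34=23 d=36 *, r--
l=0 r=13: -11+26=15 d=28 *, r--
l=0 r=12: -11+24=13 d=26 *, r--
l=0 r=11: -11+23=12 d=25 *, r--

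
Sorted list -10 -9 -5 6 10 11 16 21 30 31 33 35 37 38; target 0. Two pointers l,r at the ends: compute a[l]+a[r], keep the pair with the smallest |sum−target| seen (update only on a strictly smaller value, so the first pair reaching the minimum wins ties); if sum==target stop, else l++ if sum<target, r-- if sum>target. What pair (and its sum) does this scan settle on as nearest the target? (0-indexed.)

pair (-10, 10) with sum 0 (|Δ|=0)

l=0 r=13: -10+38=28 d=28 *, r--
l=0 r=12: -10+37=27 d=27 *, r--
l=0 r=11: -10+35=25 d=25 *, r--
l=0 r=10: -10+33=23 d=23 *, r--
l=0 r=9: -10+31=21 d=21 *, r--
l=0 r=8: -10+30=20 d=20 *, r--
l=0 r=7: -10+21=11 d=11 *, r--
l=0 r=6: -10+16=6 d=6 *, r--
l=0 r=5: -10+11=1 d=1 *, r--
l=0 r=4: -10+10=0 d=0 *, stop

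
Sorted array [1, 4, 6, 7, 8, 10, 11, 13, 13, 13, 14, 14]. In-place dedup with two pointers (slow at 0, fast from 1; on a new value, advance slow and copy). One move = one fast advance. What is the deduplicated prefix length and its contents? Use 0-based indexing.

length 9; prefix = [1, 4, 6, 7, 8, 10, 11, 13, 14]

(s=0,f=1) a[fast]=4≠a[slow]=1 write a[1]=4 → slow++,fast++
(s=1,f=2) a[fast]=6≠a[slow]=4 write a[2]=6 → slow++,fast++
(s=2,f=3) a[fast]=7≠a[slow]=6 write a[3]=7 → slow++,fast++
(s=3,f=4) a[fast]=8≠a[slow]=7 write a[4]=8 → slow++,fast++
(s=4,f=5) a[fast]=10≠a[slow]=8 write a[5]=10 → slow++,fast++
(s=5,f=6) a[fast]=11≠a[slow]=10 write a[6]=11 → slow++,fast++
(s=6,f=7) a[fast]=13≠a[slow]=11 write a[7]=13 → slow++,fast++
(s=7,f=8) a[fast]=13=a[slow] dup → fast++
(s=7,f=9) a[fast]=13=a[slow] dup → fast++
(s=7,f=10) a[fast]=14≠a[slow]=13 write a[8]=14 → slow++,fast++
(s=8,f=11) a[fast]=14=a[slow] dup → fast++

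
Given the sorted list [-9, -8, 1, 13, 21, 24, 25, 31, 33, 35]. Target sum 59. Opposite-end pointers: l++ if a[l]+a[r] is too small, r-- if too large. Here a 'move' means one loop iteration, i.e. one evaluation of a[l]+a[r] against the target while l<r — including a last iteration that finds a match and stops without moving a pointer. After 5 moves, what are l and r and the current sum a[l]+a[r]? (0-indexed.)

l=5, r=9, sum=59

[0,9] -9+35=26 <59 → l++
[1,9] -8+35=27 <59 → l++
[2,9] 1+35=36 <59 → l++
[3,9] 13+35=48 <59 → l++
[4,9] 21+35=56 <59 → l++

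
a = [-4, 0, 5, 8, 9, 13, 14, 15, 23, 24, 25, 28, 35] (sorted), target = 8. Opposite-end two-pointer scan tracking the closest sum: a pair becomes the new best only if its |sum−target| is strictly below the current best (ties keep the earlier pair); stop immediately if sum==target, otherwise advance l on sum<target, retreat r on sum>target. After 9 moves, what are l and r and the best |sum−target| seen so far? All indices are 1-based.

l=2, r=5, best |Δ|=1

[1,13] -4+35=31 d=23 * → r--
[1,12] -4+28=24 d=16 * → r--
[1,11] -4+25=21 d=13 * → r--
[1,10] -4+24=20 d=12 * → r--
[1,9] -4+23=19 d=11 * → r--
[1,8] -4+15=11 d=3 * → r--
[1,7] -4+14=10 d=2 * → r--
[1,6] -4+13=9 d=1 * → r--
[1,5] -4+9=5 d=3 → l++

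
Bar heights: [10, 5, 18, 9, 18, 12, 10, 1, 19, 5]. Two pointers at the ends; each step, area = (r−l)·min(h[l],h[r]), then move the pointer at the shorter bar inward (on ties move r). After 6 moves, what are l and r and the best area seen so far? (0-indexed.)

l=0 r=9: min(10,5)*9=45 best=45 *, r--
l=0 r=8: min(10,19)*8=80 best=80 *, l++
l=1 r=8: min(5,19)*7=35 best=80, l++
l=2 r=8: min(18,19)*6=108 best=108 *, l++
l=3 r=8: min(9,19)*5=45 best=108, l++
l=4 r=8: min(18,19)*4=72 best=108, l++

l=5, r=8, best area=108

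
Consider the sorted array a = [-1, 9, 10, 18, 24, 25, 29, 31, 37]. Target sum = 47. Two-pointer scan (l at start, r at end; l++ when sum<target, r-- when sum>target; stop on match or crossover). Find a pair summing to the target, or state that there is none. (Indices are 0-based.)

[0,8] -1+37=36 <47 → l++
[1,8] 9+37=46 <47 → l++
[2,8] 10+37=47 → found

(10, 37)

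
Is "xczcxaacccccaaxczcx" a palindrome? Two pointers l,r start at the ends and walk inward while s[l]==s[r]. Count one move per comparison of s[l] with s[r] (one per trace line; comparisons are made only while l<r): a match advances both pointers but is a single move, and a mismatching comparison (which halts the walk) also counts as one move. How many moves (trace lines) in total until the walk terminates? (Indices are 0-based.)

9 moves

l=0 r=18: 'x'=='x', l++,r--
l=1 r=17: 'c'=='c', l++,r--
l=2 r=16: 'z'=='z', l++,r--
l=3 r=15: 'c'=='c', l++,r--
l=4 r=14: 'x'=='x', l++,r--
l=5 r=13: 'a'=='a', l++,r--
l=6 r=12: 'a'=='a', l++,r--
l=7 r=11: 'c'=='c', l++,r--
l=8 r=10: 'c'=='c', l++,r--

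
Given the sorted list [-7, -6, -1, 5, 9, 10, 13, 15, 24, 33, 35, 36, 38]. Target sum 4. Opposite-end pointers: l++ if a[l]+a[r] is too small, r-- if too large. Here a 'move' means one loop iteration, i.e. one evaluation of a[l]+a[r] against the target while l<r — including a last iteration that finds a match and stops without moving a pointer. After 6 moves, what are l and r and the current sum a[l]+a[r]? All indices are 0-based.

[0,12] -7+38=31 >4 → r--
[0,11] -7+36=29 >4 → r--
[0,10] -7+35=28 >4 → r--
[0,9] -7+33=26 >4 → r--
[0,8] -7+24=17 >4 → r--
[0,7] -7+15=8 >4 → r--

l=0, r=6, sum=6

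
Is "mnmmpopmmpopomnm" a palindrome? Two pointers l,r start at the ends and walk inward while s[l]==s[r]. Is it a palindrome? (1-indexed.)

not a palindrome (mismatch at 4,13)

[1,16] 'm'=='m' → l++,r--
[2,15] 'n'=='n' → l++,r--
[3,14] 'm'=='m' → l++,r--
[4,13] 'm'!='o' → stop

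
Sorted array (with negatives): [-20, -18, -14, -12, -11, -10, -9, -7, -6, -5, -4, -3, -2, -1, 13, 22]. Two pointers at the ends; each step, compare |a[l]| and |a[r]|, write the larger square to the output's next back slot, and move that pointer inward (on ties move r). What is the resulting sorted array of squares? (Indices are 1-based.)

[1,16] |-20|<=|22| out[16]=484 → r--
[1,15] |-20|>|13| out[15]=400 → l++
[2,15] |-18|>|13| out[14]=324 → l++
[3,15] |-14|>|13| out[13]=196 → l++
[4,15] |-12|<=|13| out[12]=169 → r--
[4,14] |-12|>|-1| out[11]=144 → l++
[5,14] |-11|>|-1| out[10]=121 → l++
[6,14] |-10|>|-1| out[9]=100 → l++
[7,14] |-9|>|-1| out[8]=81 → l++
[8,14] |-7|>|-1| out[7]=49 → l++
[9,14] |-6|>|-1| out[6]=36 → l++
[10,14] |-5|>|-1| out[5]=25 → l++
[11,14] |-4|>|-1| out[4]=16 → l++
[12,14] |-3|>|-1| out[3]=9 → l++
[13,14] |-2|>|-1| out[2]=4 → l++
[14,14] |-1|<=|-1| out[1]=1 → r--

[1, 4, 9, 16, 25, 36, 49, 81, 100, 121, 144, 169, 196, 324, 400, 484]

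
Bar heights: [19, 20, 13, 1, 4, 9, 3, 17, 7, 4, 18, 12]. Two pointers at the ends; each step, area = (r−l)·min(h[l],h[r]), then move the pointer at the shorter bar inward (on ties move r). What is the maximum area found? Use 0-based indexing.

[0,11] min(19,12)*11=132 best=132 * → r--
[0,10] min(19,18)*10=180 best=180 * → r--
[0,9] min(19,4)*9=36 best=180 → r--
[0,8] min(19,7)*8=56 best=180 → r--
[0,7] min(19,17)*7=119 best=180 → r--
[0,6] min(19,3)*6=18 best=180 → r--
[0,5] min(19,9)*5=45 best=180 → r--
[0,4] min(19,4)*4=16 best=180 → r--
[0,3] min(19,1)*3=3 best=180 → r--
[0,2] min(19,13)*2=26 best=180 → r--
[0,1] min(19,20)*1=19 best=180 → l++

max area = 180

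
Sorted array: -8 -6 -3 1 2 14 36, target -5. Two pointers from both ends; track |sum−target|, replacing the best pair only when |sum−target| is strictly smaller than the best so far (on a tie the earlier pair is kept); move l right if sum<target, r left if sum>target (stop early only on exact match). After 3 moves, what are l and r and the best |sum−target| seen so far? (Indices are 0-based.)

[0,6] -8+36=28 d=33 * → r--
[0,5] -8+14=6 d=11 * → r--
[0,4] -8+2=-6 d=1 * → l++

l=1, r=4, best |Δ|=1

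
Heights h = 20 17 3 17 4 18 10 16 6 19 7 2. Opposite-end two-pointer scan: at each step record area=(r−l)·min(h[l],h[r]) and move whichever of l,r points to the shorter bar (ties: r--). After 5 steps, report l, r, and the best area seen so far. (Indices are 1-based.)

l=1, r=7, best area=171

[1,12] min(20,2)*11=22 best=22 * → r--
[1,11] min(20,7)*10=70 best=70 * → r--
[1,10] min(20,19)*9=171 best=171 * → r--
[1,9] min(20,6)*8=48 best=171 → r--
[1,8] min(20,16)*7=112 best=171 → r--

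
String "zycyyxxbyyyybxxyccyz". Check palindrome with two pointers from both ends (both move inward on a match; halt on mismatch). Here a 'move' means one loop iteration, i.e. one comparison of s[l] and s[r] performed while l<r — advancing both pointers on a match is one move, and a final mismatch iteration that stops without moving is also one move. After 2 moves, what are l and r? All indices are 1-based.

l=3, r=18

[1,20] 'z'=='z' → l++,r--
[2,19] 'y'=='y' → l++,r--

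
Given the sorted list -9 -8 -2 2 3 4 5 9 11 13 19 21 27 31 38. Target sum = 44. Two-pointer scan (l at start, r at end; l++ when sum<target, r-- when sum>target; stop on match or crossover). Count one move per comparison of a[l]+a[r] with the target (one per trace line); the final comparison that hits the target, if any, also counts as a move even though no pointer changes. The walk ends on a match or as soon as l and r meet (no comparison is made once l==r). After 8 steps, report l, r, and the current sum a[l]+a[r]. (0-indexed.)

l=0 r=14: -9+38=29 <44, l++
l=1 r=14: -8+38=30 <44, l++
l=2 r=14: -2+38=36 <44, l++
l=3 r=14: 2+38=40 <44, l++
l=4 r=14: 3+38=41 <44, l++
l=5 r=14: 4+38=42 <44, l++
l=6 r=14: 5+38=43 <44, l++
l=7 r=14: 9+38=47 >44, r--

l=7, r=13, sum=40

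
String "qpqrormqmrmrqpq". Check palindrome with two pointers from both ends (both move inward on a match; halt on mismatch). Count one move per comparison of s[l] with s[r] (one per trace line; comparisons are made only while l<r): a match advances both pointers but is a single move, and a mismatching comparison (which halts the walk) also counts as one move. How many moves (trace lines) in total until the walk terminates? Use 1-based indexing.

5 moves

[1,15] 'q'=='q' → l++,r--
[2,14] 'p'=='p' → l++,r--
[3,13] 'q'=='q' → l++,r--
[4,12] 'r'=='r' → l++,r--
[5,11] 'o'!='m' → stop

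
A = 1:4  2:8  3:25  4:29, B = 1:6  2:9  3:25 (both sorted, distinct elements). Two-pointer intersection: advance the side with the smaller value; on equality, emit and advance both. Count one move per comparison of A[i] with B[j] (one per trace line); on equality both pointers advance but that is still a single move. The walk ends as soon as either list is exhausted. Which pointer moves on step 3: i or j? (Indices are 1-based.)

[i=1,j=1] 4<6 → i++
[i=2,j=1] 8>6 → j++
[i=2,j=2] 8<9 → i++

i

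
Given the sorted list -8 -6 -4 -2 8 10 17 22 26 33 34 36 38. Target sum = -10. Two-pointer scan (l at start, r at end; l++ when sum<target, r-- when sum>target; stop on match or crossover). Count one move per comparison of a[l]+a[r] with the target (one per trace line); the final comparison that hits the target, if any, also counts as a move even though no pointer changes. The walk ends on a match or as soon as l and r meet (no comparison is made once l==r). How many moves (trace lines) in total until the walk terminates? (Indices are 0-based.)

[0,12] -8+38=30 >-10 → r--
[0,11] -8+36=28 >-10 → r--
[0,10] -8+34=26 >-10 → r--
[0,9] -8+33=25 >-10 → r--
[0,8] -8+26=18 >-10 → r--
[0,7] -8+22=14 >-10 → r--
[0,6] -8+17=9 >-10 → r--
[0,5] -8+10=2 >-10 → r--
[0,4] -8+8=0 >-10 → r--
[0,3] -8+-2=-10 → found

10 moves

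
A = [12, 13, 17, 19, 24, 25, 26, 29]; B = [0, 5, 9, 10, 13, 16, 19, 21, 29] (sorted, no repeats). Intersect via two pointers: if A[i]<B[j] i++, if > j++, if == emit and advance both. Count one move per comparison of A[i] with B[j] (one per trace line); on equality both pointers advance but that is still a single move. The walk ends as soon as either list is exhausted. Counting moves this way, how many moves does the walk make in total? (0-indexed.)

14 moves

[i=0,j=0] 12>0 → j++
[i=0,j=1] 12>5 → j++
[i=0,j=2] 12>9 → j++
[i=0,j=3] 12>10 → j++
[i=0,j=4] 12<13 → i++
[i=1,j=4] 13==13 emit → i++,j++
[i=2,j=5] 17>16 → j++
[i=2,j=6] 17<19 → i++
[i=3,j=6] 19==19 emit → i++,j++
[i=4,j=7] 24>21 → j++
[i=4,j=8] 24<29 → i++
[i=5,j=8] 25<29 → i++
[i=6,j=8] 26<29 → i++
[i=7,j=8] 29==29 emit → i++,j++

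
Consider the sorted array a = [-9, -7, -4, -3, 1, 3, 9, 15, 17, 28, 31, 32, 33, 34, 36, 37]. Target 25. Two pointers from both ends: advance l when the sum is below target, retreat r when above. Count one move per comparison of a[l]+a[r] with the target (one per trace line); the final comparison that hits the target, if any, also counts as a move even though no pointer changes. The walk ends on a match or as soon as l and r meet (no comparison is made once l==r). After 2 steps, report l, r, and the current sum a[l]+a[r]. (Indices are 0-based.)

[0,15] -9+37=28 >25 → r--
[0,14] -9+36=27 >25 → r--

l=0, r=13, sum=25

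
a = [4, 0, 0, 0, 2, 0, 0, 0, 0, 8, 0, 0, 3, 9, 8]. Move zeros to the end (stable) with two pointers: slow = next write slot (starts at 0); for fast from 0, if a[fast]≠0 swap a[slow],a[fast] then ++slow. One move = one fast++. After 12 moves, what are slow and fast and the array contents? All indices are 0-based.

slow=3, fast=12, a=[4, 2, 8, 0, 0, 0, 0, 0, 0, 0, 0, 0, 3, 9, 8]

slow=0 fast=0: a[fast]=4≠0 swap→a[0]=4, slow++,fast++
slow=1 fast=1: a[fast]=0, fast++
slow=1 fast=2: a[fast]=0, fast++
slow=1 fast=3: a[fast]=0, fast++
slow=1 fast=4: a[fast]=2≠0 swap→a[1]=2, slow++,fast++
slow=2 fast=5: a[fast]=0, fast++
slow=2 fast=6: a[fast]=0, fast++
slow=2 fast=7: a[fast]=0, fast++
slow=2 fast=8: a[fast]=0, fast++
slow=2 fast=9: a[fast]=8≠0 swap→a[2]=8, slow++,fast++
slow=3 fast=10: a[fast]=0, fast++
slow=3 fast=11: a[fast]=0, fast++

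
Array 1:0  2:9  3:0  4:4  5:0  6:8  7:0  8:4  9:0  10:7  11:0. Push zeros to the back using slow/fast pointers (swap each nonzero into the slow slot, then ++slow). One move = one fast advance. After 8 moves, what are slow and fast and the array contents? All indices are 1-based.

slow=5, fast=9, a=[9, 4, 8, 4, 0, 0, 0, 0, 0, 7, 0]

slow=1 fast=1: a[fast]=0, fast++
slow=1 fast=2: a[fast]=9≠0 swap→a[1]=9, slow++,fast++
slow=2 fast=3: a[fast]=0, fast++
slow=2 fast=4: a[fast]=4≠0 swap→a[2]=4, slow++,fast++
slow=3 fast=5: a[fast]=0, fast++
slow=3 fast=6: a[fast]=8≠0 swap→a[3]=8, slow++,fast++
slow=4 fast=7: a[fast]=0, fast++
slow=4 fast=8: a[fast]=4≠0 swap→a[4]=4, slow++,fast++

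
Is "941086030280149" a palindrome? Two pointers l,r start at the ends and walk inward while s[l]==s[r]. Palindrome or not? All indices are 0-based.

l=0 r=14: '9'=='9', l++,r--
l=1 r=13: '4'=='4', l++,r--
l=2 r=12: '1'=='1', l++,r--
l=3 r=11: '0'=='0', l++,r--
l=4 r=10: '8'=='8', l++,r--
l=5 r=9: '6'!='2', stop

not a palindrome (mismatch at 5,9)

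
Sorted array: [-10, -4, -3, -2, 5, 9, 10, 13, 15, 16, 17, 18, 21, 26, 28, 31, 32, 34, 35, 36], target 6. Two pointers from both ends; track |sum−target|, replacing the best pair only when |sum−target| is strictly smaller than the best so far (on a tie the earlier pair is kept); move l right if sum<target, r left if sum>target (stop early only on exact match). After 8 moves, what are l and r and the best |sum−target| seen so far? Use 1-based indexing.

l=1, r=12, best |Δ|=5

l=1 r=20: -10+36=26 d=20 *, r--
l=1 r=19: -10+35=25 d=19 *, r--
l=1 r=18: -10+34=24 d=18 *, r--
l=1 r=17: -10+32=22 d=16 *, r--
l=1 r=16: -10+31=21 d=15 *, r--
l=1 r=15: -10+28=18 d=12 *, r--
l=1 r=14: -10+26=16 d=10 *, r--
l=1 r=13: -10+21=11 d=5 *, r--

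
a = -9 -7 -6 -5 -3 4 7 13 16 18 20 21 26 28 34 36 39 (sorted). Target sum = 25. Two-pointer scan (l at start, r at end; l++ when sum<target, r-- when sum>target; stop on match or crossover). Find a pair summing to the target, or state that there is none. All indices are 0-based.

(-9, 34)

[0,16] -9+39=30 >25 → r--
[0,15] -9+36=27 >25 → r--
[0,14] -9+34=25 → found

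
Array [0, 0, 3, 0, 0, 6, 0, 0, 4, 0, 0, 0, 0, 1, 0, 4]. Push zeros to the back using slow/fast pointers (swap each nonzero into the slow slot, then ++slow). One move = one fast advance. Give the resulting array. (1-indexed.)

[3, 6, 4, 1, 4, 0, 0, 0, 0, 0, 0, 0, 0, 0, 0, 0]

(s=1,f=1) a[fast]=0 → fast++
(s=1,f=2) a[fast]=0 → fast++
(s=1,f=3) a[fast]=3≠0 swap→a[1]=3 → slow++,fast++
(s=2,f=4) a[fast]=0 → fast++
(s=2,f=5) a[fast]=0 → fast++
(s=2,f=6) a[fast]=6≠0 swap→a[2]=6 → slow++,fast++
(s=3,f=7) a[fast]=0 → fast++
(s=3,f=8) a[fast]=0 → fast++
(s=3,f=9) a[fast]=4≠0 swap→a[3]=4 → slow++,fast++
(s=4,f=10) a[fast]=0 → fast++
(s=4,f=11) a[fast]=0 → fast++
(s=4,f=12) a[fast]=0 → fast++
(s=4,f=13) a[fast]=0 → fast++
(s=4,f=14) a[fast]=1≠0 swap→a[4]=1 → slow++,fast++
(s=5,f=15) a[fast]=0 → fast++
(s=5,f=16) a[fast]=4≠0 swap→a[5]=4 → slow++,fast++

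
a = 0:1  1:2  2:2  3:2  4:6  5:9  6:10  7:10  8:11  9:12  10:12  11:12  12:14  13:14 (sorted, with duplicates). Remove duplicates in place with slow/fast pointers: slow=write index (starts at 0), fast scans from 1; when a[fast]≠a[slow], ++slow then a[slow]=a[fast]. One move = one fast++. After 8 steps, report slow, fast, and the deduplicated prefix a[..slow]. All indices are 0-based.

slow=5, fast=9, prefix=[1, 2, 6, 9, 10, 11]

(s=0,f=1) a[fast]=2≠a[slow]=1 write a[1]=2 → slow++,fast++
(s=1,f=2) a[fast]=2=a[slow] dup → fast++
(s=1,f=3) a[fast]=2=a[slow] dup → fast++
(s=1,f=4) a[fast]=6≠a[slow]=2 write a[2]=6 → slow++,fast++
(s=2,f=5) a[fast]=9≠a[slow]=6 write a[3]=9 → slow++,fast++
(s=3,f=6) a[fast]=10≠a[slow]=9 write a[4]=10 → slow++,fast++
(s=4,f=7) a[fast]=10=a[slow] dup → fast++
(s=4,f=8) a[fast]=11≠a[slow]=10 write a[5]=11 → slow++,fast++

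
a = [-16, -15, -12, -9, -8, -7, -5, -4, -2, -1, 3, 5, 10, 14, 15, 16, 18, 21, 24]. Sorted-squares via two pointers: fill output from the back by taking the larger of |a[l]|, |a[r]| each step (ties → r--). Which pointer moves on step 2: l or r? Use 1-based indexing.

r

l=1 r=19: |-16|<=|24| out[19]=576, r--
l=1 r=18: |-16|<=|21| out[18]=441, r--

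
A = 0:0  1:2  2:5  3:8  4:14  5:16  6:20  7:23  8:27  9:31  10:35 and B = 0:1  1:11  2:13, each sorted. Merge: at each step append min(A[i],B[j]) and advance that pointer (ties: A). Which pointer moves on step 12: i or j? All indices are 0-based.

i

[i=0,j=0] A[i]=0<=B[j]=1 take 0 → i++
[i=1,j=0] A[i]=2>B[j]=1 take 1 → j++
[i=1,j=1] A[i]=2<=B[j]=11 take 2 → i++
[i=2,j=1] A[i]=5<=B[j]=11 take 5 → i++
[i=3,j=1] A[i]=8<=B[j]=11 take 8 → i++
[i=4,j=1] A[i]=14>B[j]=11 take 11 → j++
[i=4,j=2] A[i]=14>B[j]=13 take 13 → j++
[i=4,j=3] B done, take A[i]=14 → i++
[i=5,j=3] B done, take A[i]=16 → i++
[i=6,j=3] B done, take A[i]=20 → i++
[i=7,j=3] B done, take A[i]=23 → i++
[i=8,j=3] B done, take A[i]=27 → i++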